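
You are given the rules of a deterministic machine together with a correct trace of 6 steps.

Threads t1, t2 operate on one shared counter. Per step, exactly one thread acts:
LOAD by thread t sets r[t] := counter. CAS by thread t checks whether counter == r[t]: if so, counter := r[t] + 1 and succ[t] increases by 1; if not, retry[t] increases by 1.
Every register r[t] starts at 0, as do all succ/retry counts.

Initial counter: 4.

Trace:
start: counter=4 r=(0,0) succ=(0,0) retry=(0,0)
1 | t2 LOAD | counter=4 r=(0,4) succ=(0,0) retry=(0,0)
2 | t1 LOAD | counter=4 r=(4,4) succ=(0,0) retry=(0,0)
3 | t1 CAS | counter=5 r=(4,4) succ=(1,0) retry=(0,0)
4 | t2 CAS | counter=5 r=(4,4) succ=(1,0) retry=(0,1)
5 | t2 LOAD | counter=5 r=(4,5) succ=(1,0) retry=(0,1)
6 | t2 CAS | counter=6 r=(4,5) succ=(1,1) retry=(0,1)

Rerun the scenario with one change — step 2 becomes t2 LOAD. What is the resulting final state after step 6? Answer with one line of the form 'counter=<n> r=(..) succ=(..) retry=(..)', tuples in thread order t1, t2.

(re-executing from step 2 with the substitution; state before step 2: counter=4 r=(0,4) succ=(0,0) retry=(0,0))
2 | t2 LOAD | counter=4 r=(0,4) succ=(0,0) retry=(0,0)
3 | t1 CAS | counter=4 r=(0,4) succ=(0,0) retry=(1,0)
4 | t2 CAS | counter=5 r=(0,4) succ=(0,1) retry=(1,0)
5 | t2 LOAD | counter=5 r=(0,5) succ=(0,1) retry=(1,0)
6 | t2 CAS | counter=6 r=(0,5) succ=(0,2) retry=(1,0)

counter=6 r=(0,5) succ=(0,2) retry=(1,0)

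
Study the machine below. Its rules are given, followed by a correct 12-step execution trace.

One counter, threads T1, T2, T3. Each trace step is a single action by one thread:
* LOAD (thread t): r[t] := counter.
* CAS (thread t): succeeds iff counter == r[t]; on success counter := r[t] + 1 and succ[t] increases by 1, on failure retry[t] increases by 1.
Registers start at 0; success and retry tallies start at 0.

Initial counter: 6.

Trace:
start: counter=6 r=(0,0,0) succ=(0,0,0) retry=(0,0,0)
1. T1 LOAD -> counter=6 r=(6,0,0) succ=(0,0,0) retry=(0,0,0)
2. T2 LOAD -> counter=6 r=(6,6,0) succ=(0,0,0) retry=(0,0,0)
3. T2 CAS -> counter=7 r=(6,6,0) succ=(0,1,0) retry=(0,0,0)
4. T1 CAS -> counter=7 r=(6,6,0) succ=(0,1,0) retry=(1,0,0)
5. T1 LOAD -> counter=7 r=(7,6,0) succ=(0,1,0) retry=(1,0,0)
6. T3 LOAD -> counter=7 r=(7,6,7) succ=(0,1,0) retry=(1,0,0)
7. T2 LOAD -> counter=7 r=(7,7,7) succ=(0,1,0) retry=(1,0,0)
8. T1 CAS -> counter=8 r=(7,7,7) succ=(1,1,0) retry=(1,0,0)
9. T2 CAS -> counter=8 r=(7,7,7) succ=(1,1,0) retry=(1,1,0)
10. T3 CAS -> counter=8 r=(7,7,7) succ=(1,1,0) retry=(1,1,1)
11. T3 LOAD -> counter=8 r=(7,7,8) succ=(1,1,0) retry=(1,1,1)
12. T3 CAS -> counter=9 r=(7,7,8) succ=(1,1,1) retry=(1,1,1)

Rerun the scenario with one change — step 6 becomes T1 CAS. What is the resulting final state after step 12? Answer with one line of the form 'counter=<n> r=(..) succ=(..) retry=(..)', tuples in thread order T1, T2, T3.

(re-executing from step 6 with the substitution; state before step 6: counter=7 r=(7,6,0) succ=(0,1,0) retry=(1,0,0))
6. T1 CAS -> counter=8 r=(7,6,0) succ=(1,1,0) retry=(1,0,0)
7. T2 LOAD -> counter=8 r=(7,8,0) succ=(1,1,0) retry=(1,0,0)
8. T1 CAS -> counter=8 r=(7,8,0) succ=(1,1,0) retry=(2,0,0)
9. T2 CAS -> counter=9 r=(7,8,0) succ=(1,2,0) retry=(2,0,0)
10. T3 CAS -> counter=9 r=(7,8,0) succ=(1,2,0) retry=(2,0,1)
11. T3 LOAD -> counter=9 r=(7,8,9) succ=(1,2,0) retry=(2,0,1)
12. T3 CAS -> counter=10 r=(7,8,9) succ=(1,2,1) retry=(2,0,1)

counter=10 r=(7,8,9) succ=(1,2,1) retry=(2,0,1)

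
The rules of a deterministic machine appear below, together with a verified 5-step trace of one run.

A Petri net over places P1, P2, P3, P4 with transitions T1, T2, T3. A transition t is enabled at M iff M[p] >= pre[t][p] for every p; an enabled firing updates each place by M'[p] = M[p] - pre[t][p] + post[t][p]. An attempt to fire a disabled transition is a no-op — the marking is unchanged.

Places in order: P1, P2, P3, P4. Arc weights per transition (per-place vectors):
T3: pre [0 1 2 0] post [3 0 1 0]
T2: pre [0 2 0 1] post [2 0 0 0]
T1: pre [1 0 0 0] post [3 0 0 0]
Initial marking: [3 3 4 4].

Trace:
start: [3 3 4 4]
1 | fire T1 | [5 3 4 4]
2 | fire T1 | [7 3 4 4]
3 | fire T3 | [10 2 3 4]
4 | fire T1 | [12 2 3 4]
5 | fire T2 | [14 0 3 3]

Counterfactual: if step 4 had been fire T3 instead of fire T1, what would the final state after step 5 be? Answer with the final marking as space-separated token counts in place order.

(re-executing from step 4 with the substitution; state before step 4: [10 2 3 4])
4 | fire T3 | [13 1 2 4]
5 | fire T2 | [13 1 2 4]

13 1 2 4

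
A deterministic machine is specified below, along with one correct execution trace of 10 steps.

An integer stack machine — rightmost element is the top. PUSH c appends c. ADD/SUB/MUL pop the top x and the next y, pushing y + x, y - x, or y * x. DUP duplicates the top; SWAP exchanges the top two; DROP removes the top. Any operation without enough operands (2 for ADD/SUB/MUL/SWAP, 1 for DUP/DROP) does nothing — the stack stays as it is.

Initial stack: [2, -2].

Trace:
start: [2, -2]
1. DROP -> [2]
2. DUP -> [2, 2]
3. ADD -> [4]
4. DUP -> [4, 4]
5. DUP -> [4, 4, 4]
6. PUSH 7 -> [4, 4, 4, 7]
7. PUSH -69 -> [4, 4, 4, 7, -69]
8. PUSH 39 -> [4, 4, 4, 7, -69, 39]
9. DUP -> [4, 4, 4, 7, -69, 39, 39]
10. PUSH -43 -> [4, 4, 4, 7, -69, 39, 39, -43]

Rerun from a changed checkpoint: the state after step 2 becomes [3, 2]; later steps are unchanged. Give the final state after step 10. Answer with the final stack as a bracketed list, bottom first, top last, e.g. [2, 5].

[5, 5, 5, 7, -69, 39, 39, -43]

state after step 2 := [3, 2]
3. ADD -> [5]
4. DUP -> [5, 5]
5. DUP -> [5, 5, 5]
6. PUSH 7 -> [5, 5, 5, 7]
7. PUSH -69 -> [5, 5, 5, 7, -69]
8. PUSH 39 -> [5, 5, 5, 7, -69, 39]
9. DUP -> [5, 5, 5, 7, -69, 39, 39]
10. PUSH -43 -> [5, 5, 5, 7, -69, 39, 39, -43]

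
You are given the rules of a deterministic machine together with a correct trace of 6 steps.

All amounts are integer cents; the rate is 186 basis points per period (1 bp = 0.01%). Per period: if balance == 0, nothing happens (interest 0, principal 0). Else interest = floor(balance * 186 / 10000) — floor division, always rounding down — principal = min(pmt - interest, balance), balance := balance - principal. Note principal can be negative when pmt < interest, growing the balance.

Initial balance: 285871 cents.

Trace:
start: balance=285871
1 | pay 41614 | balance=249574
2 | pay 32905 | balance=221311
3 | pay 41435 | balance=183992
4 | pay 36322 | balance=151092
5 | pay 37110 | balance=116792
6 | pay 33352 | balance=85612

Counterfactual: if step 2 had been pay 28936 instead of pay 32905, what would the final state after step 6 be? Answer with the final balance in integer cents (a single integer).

89884

(re-executing from step 2 with the substitution; state before step 2: balance=249574)
2 | pay 28936 | balance=225280
3 | pay 41435 | balance=188035
4 | pay 36322 | balance=155210
5 | pay 37110 | balance=120986
6 | pay 33352 | balance=89884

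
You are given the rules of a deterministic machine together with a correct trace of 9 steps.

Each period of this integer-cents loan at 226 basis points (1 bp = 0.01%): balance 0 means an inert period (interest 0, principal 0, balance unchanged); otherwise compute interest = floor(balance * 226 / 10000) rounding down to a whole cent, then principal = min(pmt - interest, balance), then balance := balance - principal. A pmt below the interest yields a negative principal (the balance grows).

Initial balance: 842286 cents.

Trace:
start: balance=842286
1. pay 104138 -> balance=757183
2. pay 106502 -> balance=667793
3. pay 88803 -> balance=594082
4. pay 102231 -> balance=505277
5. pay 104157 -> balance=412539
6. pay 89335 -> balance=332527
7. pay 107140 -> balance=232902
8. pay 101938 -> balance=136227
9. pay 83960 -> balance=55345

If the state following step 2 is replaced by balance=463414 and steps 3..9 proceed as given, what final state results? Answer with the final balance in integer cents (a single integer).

state after step 2 := balance=463414
3. pay 88803 -> balance=385084
4. pay 102231 -> balance=291555
5. pay 104157 -> balance=193987
6. pay 89335 -> balance=109036
7. pay 107140 -> balance=4360
8. pay 101938 -> balance=0
9. pay 83960 -> balance=0

0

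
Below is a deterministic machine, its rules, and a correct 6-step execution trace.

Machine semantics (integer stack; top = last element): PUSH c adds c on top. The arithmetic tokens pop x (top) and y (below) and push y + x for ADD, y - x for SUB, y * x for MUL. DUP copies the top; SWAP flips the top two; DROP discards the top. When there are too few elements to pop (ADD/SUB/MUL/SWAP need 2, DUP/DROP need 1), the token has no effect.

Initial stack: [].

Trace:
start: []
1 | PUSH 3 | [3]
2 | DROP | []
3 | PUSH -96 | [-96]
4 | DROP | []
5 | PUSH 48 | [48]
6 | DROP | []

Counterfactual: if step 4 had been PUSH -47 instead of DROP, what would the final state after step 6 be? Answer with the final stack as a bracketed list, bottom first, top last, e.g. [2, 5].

(re-executing from step 4 with the substitution; state before step 4: [-96])
4 | PUSH -47 | [-96, -47]
5 | PUSH 48 | [-96, -47, 48]
6 | DROP | [-96, -47]

[-96, -47]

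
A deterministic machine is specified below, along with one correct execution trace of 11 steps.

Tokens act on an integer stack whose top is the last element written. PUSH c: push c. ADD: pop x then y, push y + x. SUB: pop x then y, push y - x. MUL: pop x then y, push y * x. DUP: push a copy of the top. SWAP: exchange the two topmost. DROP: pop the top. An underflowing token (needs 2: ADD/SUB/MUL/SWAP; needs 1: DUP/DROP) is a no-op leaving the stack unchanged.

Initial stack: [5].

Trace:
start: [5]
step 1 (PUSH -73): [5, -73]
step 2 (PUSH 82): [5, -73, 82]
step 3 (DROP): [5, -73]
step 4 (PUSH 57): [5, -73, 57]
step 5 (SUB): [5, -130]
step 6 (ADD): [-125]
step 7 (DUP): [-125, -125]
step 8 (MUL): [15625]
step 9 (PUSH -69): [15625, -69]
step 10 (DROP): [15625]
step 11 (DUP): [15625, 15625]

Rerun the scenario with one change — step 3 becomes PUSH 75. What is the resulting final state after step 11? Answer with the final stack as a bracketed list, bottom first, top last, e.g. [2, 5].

[5, -73, 10000, 10000]

(re-executing from step 3 with the substitution; state before step 3: [5, -73, 82])
step 3 (PUSH 75): [5, -73, 82, 75]
step 4 (PUSH 57): [5, -73, 82, 75, 57]
step 5 (SUB): [5, -73, 82, 18]
step 6 (ADD): [5, -73, 100]
step 7 (DUP): [5, -73, 100, 100]
step 8 (MUL): [5, -73, 10000]
step 9 (PUSH -69): [5, -73, 10000, -69]
step 10 (DROP): [5, -73, 10000]
step 11 (DUP): [5, -73, 10000, 10000]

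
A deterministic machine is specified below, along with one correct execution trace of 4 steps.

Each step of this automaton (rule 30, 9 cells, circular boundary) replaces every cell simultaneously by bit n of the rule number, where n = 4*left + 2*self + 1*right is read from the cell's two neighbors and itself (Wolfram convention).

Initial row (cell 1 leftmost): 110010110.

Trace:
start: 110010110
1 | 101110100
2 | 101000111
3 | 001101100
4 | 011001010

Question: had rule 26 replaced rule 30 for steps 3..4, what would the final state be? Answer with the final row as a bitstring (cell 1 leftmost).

001001010

(re-executing steps 3..4 under rule 26; state before step 3: 101000111)
3 | 000101100
4 | 001001010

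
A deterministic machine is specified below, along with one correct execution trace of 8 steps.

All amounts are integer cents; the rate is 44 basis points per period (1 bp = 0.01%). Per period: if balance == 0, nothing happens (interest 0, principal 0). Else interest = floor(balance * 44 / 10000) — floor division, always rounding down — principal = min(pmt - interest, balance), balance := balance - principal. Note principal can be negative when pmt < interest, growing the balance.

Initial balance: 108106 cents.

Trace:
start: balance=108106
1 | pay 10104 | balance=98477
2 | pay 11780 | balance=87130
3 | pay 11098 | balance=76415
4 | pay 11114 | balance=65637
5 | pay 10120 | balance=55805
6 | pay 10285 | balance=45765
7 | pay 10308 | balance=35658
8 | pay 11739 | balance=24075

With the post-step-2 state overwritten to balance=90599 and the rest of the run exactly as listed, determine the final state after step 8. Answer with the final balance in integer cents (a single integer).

state after step 2 := balance=90599
3 | pay 11098 | balance=79899
4 | pay 11114 | balance=69136
5 | pay 10120 | balance=59320
6 | pay 10285 | balance=49296
7 | pay 10308 | balance=39204
8 | pay 11739 | balance=27637

27637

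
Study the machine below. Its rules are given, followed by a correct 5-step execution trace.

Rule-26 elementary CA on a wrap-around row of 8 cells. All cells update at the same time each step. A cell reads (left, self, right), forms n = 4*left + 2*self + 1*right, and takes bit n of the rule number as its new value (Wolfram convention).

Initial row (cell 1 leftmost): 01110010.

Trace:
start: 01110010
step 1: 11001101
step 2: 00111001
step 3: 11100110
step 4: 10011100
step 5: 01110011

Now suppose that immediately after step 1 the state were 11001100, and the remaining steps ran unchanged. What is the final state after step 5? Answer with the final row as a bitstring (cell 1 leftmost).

state after step 1 := 11001100
step 2: 10111011
step 3: 00100010
step 4: 01010101
step 5: 00000000

00000000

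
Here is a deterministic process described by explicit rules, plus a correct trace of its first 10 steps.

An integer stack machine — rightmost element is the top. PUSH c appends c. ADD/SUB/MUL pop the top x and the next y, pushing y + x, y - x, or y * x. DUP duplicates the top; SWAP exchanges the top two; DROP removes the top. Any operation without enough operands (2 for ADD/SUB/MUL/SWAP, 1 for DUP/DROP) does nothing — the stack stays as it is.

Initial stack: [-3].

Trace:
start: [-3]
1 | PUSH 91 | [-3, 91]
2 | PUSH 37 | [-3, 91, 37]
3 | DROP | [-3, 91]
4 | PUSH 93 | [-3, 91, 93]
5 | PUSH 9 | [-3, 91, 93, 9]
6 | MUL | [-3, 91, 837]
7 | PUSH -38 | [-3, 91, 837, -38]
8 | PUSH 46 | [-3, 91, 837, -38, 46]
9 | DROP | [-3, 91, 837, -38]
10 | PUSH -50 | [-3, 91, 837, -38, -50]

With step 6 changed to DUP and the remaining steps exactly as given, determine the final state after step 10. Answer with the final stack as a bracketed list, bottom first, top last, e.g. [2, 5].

[-3, 91, 93, 9, 9, -38, -50]

(re-executing from step 6 with the substitution; state before step 6: [-3, 91, 93, 9])
6 | DUP | [-3, 91, 93, 9, 9]
7 | PUSH -38 | [-3, 91, 93, 9, 9, -38]
8 | PUSH 46 | [-3, 91, 93, 9, 9, -38, 46]
9 | DROP | [-3, 91, 93, 9, 9, -38]
10 | PUSH -50 | [-3, 91, 93, 9, 9, -38, -50]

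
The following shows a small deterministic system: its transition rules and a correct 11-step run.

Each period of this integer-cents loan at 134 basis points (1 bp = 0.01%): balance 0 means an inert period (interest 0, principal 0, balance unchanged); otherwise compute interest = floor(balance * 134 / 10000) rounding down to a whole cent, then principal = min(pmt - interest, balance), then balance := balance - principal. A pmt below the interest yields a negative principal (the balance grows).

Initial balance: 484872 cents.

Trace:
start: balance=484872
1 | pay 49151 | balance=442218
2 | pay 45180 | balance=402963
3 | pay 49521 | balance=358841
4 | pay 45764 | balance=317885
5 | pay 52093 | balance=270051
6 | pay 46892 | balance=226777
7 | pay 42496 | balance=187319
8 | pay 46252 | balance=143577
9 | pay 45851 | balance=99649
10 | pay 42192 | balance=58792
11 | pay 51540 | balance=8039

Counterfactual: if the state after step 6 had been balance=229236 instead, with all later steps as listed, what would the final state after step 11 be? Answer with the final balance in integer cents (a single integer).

state after step 6 := balance=229236
7 | pay 42496 | balance=189811
8 | pay 46252 | balance=146102
9 | pay 45851 | balance=102208
10 | pay 42192 | balance=61385
11 | pay 51540 | balance=10667

10667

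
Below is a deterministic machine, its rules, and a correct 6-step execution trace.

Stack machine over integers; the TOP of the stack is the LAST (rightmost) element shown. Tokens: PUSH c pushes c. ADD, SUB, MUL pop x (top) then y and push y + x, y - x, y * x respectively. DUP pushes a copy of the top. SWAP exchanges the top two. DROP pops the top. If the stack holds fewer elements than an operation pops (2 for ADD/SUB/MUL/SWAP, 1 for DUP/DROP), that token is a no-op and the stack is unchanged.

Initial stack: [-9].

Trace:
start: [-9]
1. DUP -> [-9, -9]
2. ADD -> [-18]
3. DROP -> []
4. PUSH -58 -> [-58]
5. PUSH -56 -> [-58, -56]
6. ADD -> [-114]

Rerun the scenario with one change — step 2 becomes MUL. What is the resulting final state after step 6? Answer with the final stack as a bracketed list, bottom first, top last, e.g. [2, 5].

(re-executing from step 2 with the substitution; state before step 2: [-9, -9])
2. MUL -> [81]
3. DROP -> []
4. PUSH -58 -> [-58]
5. PUSH -56 -> [-58, -56]
6. ADD -> [-114]

[-114]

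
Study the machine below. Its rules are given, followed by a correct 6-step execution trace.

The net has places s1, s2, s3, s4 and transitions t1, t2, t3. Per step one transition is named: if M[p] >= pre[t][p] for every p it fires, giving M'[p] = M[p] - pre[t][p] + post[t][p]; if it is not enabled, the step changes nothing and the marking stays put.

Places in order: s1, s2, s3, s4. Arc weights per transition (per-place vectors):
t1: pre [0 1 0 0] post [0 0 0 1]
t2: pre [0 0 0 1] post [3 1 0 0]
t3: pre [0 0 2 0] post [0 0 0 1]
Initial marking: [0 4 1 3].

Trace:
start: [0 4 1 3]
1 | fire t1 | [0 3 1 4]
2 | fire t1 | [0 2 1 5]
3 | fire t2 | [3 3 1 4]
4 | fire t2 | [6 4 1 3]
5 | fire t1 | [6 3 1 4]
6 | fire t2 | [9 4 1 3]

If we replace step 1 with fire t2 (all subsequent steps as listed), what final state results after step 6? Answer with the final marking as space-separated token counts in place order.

(re-executing from step 1 with the substitution; state before step 1: [0 4 1 3])
1 | fire t2 | [3 5 1 2]
2 | fire t1 | [3 4 1 3]
3 | fire t2 | [6 5 1 2]
4 | fire t2 | [9 6 1 1]
5 | fire t1 | [9 5 1 2]
6 | fire t2 | [12 6 1 1]

12 6 1 1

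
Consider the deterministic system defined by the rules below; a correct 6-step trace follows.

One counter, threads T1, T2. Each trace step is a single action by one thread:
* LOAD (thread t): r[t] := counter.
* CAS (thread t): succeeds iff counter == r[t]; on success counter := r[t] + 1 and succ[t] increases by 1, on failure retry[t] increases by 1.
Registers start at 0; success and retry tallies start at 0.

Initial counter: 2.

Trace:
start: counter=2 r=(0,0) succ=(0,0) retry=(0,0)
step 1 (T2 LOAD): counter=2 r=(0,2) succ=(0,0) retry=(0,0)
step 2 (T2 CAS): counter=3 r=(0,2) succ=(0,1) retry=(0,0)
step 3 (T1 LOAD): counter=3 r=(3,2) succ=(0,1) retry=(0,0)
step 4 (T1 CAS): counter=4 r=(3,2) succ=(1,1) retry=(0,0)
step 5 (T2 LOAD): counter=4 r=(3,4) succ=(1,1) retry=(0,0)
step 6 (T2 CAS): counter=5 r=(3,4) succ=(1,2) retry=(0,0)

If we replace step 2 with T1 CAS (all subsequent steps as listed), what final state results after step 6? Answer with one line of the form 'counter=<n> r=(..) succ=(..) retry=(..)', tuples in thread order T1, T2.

(re-executing from step 2 with the substitution; state before step 2: counter=2 r=(0,2) succ=(0,0) retry=(0,0))
step 2 (T1 CAS): counter=2 r=(0,2) succ=(0,0) retry=(1,0)
step 3 (T1 LOAD): counter=2 r=(2,2) succ=(0,0) retry=(1,0)
step 4 (T1 CAS): counter=3 r=(2,2) succ=(1,0) retry=(1,0)
step 5 (T2 LOAD): counter=3 r=(2,3) succ=(1,0) retry=(1,0)
step 6 (T2 CAS): counter=4 r=(2,3) succ=(1,1) retry=(1,0)

counter=4 r=(2,3) succ=(1,1) retry=(1,0)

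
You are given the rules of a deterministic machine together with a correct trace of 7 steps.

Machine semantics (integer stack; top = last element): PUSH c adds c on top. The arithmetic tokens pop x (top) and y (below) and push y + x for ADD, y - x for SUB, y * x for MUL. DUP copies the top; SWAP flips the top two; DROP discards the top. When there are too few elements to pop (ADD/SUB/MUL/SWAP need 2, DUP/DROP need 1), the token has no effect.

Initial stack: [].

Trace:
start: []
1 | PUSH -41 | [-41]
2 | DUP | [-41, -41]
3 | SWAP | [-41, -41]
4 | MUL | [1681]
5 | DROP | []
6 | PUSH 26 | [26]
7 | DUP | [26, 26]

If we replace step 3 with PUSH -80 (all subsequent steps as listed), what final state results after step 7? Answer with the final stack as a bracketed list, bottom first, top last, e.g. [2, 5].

[-41, 26, 26]

(re-executing from step 3 with the substitution; state before step 3: [-41, -41])
3 | PUSH -80 | [-41, -41, -80]
4 | MUL | [-41, 3280]
5 | DROP | [-41]
6 | PUSH 26 | [-41, 26]
7 | DUP | [-41, 26, 26]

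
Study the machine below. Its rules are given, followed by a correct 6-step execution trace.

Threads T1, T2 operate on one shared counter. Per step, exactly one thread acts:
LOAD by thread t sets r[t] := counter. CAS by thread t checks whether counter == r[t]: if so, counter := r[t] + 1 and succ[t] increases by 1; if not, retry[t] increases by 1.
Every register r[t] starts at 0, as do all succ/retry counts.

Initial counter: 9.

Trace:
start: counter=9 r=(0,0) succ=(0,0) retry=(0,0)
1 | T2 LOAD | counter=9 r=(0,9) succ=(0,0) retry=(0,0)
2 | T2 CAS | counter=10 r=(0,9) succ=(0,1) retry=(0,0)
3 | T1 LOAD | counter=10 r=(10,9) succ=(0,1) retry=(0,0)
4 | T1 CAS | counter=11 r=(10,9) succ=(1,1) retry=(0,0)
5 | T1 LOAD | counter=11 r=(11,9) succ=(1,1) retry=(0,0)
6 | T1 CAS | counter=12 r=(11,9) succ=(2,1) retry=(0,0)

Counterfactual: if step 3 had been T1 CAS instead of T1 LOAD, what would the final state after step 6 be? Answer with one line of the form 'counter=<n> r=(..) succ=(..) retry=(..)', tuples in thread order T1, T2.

counter=11 r=(10,9) succ=(1,1) retry=(2,0)

(re-executing from step 3 with the substitution; state before step 3: counter=10 r=(0,9) succ=(0,1) retry=(0,0))
3 | T1 CAS | counter=10 r=(0,9) succ=(0,1) retry=(1,0)
4 | T1 CAS | counter=10 r=(0,9) succ=(0,1) retry=(2,0)
5 | T1 LOAD | counter=10 r=(10,9) succ=(0,1) retry=(2,0)
6 | T1 CAS | counter=11 r=(10,9) succ=(1,1) retry=(2,0)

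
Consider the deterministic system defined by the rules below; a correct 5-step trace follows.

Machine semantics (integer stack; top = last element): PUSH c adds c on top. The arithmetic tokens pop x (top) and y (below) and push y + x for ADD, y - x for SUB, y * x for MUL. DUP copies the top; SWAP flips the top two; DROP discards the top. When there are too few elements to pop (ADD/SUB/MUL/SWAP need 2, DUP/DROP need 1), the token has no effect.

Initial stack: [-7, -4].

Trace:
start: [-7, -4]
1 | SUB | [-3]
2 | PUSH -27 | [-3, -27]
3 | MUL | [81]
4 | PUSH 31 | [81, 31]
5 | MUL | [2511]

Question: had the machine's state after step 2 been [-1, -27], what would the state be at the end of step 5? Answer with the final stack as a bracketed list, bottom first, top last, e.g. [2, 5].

[837]

state after step 2 := [-1, -27]
3 | MUL | [27]
4 | PUSH 31 | [27, 31]
5 | MUL | [837]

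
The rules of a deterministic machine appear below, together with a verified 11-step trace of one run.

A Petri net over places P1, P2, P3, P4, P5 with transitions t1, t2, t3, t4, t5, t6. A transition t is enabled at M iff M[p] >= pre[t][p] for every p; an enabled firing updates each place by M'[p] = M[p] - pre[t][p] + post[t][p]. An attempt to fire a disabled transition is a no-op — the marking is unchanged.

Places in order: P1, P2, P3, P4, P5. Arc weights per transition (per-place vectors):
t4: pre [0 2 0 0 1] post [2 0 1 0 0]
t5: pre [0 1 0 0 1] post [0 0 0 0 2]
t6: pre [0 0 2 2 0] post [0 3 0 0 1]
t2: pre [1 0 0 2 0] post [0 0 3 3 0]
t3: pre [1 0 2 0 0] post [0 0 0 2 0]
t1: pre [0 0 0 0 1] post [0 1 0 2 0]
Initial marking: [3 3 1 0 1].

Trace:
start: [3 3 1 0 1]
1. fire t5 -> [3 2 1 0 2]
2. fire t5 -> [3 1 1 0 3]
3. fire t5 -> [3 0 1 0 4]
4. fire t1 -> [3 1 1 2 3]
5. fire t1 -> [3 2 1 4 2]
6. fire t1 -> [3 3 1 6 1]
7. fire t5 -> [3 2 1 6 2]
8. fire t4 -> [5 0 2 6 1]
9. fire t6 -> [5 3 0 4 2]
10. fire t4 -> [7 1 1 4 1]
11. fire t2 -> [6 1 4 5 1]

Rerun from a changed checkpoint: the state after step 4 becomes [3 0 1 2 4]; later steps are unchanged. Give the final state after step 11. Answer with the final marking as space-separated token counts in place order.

2 1 4 7 3

state after step 4 := [3 0 1 2 4]
5. fire t1 -> [3 1 1 4 3]
6. fire t1 -> [3 2 1 6 2]
7. fire t5 -> [3 1 1 6 3]
8. fire t4 -> [3 1 1 6 3]
9. fire t6 -> [3 1 1 6 3]
10. fire t4 -> [3 1 1 6 3]
11. fire t2 -> [2 1 4 7 3]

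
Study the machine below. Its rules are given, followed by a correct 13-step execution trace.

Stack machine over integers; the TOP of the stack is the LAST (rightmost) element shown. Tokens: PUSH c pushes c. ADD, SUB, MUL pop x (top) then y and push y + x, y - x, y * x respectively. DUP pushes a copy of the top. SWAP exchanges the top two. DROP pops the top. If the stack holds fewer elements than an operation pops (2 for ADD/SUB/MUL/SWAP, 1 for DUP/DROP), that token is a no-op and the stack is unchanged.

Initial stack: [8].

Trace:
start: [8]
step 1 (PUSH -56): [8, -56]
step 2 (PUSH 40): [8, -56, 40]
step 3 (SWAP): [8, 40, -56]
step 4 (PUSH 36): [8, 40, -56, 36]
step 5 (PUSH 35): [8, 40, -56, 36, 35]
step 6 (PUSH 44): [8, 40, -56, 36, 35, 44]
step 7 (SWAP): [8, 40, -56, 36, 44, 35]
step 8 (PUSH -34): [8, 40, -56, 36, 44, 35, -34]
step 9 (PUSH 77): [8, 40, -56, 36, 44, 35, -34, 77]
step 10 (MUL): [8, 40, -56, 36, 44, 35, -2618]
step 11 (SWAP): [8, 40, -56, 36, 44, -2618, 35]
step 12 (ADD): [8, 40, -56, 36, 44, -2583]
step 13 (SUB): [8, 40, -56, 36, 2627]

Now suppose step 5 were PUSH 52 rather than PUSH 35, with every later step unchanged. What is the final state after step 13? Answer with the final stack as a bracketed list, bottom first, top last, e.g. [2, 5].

(re-executing from step 5 with the substitution; state before step 5: [8, 40, -56, 36])
step 5 (PUSH 52): [8, 40, -56, 36, 52]
step 6 (PUSH 44): [8, 40, -56, 36, 52, 44]
step 7 (SWAP): [8, 40, -56, 36, 44, 52]
step 8 (PUSH -34): [8, 40, -56, 36, 44, 52, -34]
step 9 (PUSH 77): [8, 40, -56, 36, 44, 52, -34, 77]
step 10 (MUL): [8, 40, -56, 36, 44, 52, -2618]
step 11 (SWAP): [8, 40, -56, 36, 44, -2618, 52]
step 12 (ADD): [8, 40, -56, 36, 44, -2566]
step 13 (SUB): [8, 40, -56, 36, 2610]

[8, 40, -56, 36, 2610]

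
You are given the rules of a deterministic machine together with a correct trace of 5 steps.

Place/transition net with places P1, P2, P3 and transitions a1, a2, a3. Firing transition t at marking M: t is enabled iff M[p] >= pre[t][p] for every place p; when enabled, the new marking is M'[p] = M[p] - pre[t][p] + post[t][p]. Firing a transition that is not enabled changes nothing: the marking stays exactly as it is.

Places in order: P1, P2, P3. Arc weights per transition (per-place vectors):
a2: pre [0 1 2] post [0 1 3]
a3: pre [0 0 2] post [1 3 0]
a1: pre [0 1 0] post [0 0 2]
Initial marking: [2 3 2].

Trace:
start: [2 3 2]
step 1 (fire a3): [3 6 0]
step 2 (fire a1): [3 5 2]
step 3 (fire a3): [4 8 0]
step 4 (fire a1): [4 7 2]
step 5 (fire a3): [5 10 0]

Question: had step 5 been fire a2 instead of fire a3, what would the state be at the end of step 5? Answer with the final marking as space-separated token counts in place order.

4 7 3

(re-executing from step 5 with the substitution; state before step 5: [4 7 2])
step 5 (fire a2): [4 7 3]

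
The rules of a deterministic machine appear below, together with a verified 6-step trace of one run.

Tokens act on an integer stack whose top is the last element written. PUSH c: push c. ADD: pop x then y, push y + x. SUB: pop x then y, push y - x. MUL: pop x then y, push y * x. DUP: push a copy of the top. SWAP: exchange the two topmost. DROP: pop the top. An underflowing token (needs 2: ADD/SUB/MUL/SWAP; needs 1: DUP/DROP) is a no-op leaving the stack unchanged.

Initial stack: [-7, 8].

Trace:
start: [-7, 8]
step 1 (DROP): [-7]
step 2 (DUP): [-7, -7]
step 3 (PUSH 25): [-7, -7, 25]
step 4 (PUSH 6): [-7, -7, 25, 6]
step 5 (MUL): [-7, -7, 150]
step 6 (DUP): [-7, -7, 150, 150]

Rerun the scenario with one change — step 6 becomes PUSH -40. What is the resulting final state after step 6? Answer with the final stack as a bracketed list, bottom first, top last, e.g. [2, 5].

(re-executing from step 6 with the substitution; state before step 6: [-7, -7, 150])
step 6 (PUSH -40): [-7, -7, 150, -40]

[-7, -7, 150, -40]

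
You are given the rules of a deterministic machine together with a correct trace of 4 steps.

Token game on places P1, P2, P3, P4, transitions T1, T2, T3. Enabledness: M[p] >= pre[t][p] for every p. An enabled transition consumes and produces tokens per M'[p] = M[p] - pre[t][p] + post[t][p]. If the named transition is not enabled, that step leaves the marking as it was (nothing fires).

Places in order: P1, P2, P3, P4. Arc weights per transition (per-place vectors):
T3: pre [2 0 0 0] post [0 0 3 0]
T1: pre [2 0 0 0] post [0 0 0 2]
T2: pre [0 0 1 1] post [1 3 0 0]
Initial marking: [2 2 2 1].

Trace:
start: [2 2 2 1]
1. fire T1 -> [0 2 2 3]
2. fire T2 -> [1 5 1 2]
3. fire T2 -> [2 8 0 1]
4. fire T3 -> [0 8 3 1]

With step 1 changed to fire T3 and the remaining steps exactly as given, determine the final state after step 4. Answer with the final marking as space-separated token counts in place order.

1 5 4 0

(re-executing from step 1 with the substitution; state before step 1: [2 2 2 1])
1. fire T3 -> [0 2 5 1]
2. fire T2 -> [1 5 4 0]
3. fire T2 -> [1 5 4 0]
4. fire T3 -> [1 5 4 0]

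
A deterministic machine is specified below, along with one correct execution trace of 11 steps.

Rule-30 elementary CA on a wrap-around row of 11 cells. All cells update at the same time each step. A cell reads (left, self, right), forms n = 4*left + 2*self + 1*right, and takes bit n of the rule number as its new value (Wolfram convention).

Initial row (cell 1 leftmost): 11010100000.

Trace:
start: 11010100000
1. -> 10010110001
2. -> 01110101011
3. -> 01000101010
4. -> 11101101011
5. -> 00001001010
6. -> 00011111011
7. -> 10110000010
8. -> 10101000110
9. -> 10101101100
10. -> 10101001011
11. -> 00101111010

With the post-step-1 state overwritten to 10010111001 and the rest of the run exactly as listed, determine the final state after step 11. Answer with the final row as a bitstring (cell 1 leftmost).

state after step 1 := 10010111001
2. -> 01110100111
3. -> 01000111100
4. -> 11101100010
5. -> 10001010110
6. -> 11011010100
7. -> 10010010111
8. -> 01111110100
9. -> 11000000110
10. -> 10100001100
11. -> 10110011011

10110011011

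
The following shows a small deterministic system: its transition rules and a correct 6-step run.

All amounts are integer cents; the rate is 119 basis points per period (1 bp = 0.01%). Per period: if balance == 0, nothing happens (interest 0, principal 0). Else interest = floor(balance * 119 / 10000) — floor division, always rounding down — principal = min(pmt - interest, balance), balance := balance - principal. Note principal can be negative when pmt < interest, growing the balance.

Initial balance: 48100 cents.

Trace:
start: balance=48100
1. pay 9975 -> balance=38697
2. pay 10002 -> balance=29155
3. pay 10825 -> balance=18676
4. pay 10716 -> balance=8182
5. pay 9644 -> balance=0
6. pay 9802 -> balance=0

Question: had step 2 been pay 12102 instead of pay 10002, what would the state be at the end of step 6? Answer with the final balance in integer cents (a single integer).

(re-executing from step 2 with the substitution; state before step 2: balance=38697)
2. pay 12102 -> balance=27055
3. pay 10825 -> balance=16551
4. pay 10716 -> balance=6031
5. pay 9644 -> balance=0
6. pay 9802 -> balance=0

0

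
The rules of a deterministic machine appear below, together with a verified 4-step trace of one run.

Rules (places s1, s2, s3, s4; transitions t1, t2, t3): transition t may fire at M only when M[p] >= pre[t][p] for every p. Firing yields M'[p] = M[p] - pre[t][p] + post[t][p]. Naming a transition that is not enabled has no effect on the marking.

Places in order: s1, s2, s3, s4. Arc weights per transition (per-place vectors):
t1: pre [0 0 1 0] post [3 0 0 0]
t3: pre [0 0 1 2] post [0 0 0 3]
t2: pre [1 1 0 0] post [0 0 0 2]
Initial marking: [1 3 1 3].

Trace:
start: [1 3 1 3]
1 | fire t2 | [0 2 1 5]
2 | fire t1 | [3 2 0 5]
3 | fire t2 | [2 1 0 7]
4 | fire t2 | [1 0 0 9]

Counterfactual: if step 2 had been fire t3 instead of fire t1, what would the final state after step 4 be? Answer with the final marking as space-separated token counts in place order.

(re-executing from step 2 with the substitution; state before step 2: [0 2 1 5])
2 | fire t3 | [0 2 0 6]
3 | fire t2 | [0 2 0 6]
4 | fire t2 | [0 2 0 6]

0 2 0 6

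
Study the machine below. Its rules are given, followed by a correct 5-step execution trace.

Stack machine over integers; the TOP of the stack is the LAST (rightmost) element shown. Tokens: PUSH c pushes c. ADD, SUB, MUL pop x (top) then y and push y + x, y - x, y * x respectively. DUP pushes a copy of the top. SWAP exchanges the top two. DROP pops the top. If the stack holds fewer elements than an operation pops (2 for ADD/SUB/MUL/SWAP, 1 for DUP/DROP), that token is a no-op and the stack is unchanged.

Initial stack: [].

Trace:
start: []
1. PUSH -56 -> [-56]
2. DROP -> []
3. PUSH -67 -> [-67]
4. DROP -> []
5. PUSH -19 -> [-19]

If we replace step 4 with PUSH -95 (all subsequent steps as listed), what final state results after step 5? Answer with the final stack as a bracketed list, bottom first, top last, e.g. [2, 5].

(re-executing from step 4 with the substitution; state before step 4: [-67])
4. PUSH -95 -> [-67, -95]
5. PUSH -19 -> [-67, -95, -19]

[-67, -95, -19]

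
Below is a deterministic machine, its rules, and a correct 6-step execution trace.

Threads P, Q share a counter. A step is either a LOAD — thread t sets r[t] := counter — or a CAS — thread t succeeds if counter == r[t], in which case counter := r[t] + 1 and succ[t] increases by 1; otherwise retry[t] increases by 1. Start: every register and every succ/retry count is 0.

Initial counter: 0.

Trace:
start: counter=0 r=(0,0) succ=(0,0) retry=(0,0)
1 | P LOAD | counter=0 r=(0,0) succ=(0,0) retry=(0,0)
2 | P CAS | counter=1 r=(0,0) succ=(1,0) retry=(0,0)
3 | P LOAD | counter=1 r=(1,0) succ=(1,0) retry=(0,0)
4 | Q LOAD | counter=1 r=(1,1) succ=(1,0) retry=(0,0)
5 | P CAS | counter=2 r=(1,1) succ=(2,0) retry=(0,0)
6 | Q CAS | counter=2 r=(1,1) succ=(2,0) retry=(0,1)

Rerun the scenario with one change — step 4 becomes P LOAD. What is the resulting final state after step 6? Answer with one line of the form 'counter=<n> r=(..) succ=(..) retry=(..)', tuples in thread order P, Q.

counter=2 r=(1,0) succ=(2,0) retry=(0,1)

(re-executing from step 4 with the substitution; state before step 4: counter=1 r=(1,0) succ=(1,0) retry=(0,0))
4 | P LOAD | counter=1 r=(1,0) succ=(1,0) retry=(0,0)
5 | P CAS | counter=2 r=(1,0) succ=(2,0) retry=(0,0)
6 | Q CAS | counter=2 r=(1,0) succ=(2,0) retry=(0,1)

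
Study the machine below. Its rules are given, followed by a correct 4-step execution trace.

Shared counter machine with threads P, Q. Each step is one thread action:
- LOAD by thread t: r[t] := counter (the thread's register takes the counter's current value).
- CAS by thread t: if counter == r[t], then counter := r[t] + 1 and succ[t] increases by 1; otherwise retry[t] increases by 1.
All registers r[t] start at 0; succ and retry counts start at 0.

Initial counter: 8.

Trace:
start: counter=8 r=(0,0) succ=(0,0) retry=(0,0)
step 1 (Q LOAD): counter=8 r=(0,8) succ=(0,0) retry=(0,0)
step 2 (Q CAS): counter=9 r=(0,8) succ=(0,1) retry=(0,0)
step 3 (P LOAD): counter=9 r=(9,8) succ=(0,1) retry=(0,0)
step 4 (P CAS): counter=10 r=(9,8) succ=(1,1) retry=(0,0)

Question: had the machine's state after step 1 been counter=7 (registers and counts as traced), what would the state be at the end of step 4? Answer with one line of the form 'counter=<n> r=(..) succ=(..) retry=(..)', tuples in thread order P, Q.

counter=8 r=(7,8) succ=(1,0) retry=(0,1)

state after step 1 := counter=7 r=(0,8) succ=(0,0) retry=(0,0)
step 2 (Q CAS): counter=7 r=(0,8) succ=(0,0) retry=(0,1)
step 3 (P LOAD): counter=7 r=(7,8) succ=(0,0) retry=(0,1)
step 4 (P CAS): counter=8 r=(7,8) succ=(1,0) retry=(0,1)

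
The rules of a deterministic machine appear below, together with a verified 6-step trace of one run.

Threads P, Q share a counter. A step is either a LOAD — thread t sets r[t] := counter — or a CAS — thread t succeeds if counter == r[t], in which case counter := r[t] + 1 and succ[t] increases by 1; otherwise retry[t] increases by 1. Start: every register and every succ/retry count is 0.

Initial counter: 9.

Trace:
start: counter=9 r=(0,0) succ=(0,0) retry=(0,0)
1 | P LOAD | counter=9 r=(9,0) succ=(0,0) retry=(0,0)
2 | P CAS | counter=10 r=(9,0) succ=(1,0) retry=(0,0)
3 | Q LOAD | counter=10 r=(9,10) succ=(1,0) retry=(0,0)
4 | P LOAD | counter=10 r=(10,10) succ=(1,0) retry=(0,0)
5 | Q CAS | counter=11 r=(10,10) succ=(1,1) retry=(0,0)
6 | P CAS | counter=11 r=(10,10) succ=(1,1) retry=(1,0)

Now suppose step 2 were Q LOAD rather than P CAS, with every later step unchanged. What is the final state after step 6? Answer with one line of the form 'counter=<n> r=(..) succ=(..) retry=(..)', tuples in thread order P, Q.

counter=10 r=(9,9) succ=(0,1) retry=(1,0)

(re-executing from step 2 with the substitution; state before step 2: counter=9 r=(9,0) succ=(0,0) retry=(0,0))
2 | Q LOAD | counter=9 r=(9,9) succ=(0,0) retry=(0,0)
3 | Q LOAD | counter=9 r=(9,9) succ=(0,0) retry=(0,0)
4 | P LOAD | counter=9 r=(9,9) succ=(0,0) retry=(0,0)
5 | Q CAS | counter=10 r=(9,9) succ=(0,1) retry=(0,0)
6 | P CAS | counter=10 r=(9,9) succ=(0,1) retry=(1,0)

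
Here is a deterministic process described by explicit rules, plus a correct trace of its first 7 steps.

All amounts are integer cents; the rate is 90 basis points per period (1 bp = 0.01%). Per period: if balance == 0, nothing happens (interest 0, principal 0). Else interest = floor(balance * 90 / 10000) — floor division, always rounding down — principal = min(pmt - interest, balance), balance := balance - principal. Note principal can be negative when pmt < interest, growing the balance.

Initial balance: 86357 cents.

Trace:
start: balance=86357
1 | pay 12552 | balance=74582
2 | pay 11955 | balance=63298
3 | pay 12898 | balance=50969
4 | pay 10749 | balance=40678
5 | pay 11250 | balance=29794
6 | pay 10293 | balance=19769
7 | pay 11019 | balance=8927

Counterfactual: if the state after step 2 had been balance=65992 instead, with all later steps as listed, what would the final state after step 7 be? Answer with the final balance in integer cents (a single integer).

state after step 2 := balance=65992
3 | pay 12898 | balance=53687
4 | pay 10749 | balance=43421
5 | pay 11250 | balance=32561
6 | pay 10293 | balance=22561
7 | pay 11019 | balance=11745

11745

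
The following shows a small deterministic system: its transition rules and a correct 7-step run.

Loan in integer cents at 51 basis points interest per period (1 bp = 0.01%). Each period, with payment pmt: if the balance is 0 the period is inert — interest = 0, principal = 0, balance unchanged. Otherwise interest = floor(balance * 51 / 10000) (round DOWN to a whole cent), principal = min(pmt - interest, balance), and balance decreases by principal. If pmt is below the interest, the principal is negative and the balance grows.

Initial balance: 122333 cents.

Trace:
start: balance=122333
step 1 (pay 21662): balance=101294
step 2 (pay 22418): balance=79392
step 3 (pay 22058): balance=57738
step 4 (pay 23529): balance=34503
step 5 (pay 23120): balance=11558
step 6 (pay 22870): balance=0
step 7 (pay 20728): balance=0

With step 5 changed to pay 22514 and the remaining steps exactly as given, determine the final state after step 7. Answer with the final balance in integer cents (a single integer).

0

(re-executing from step 5 with the substitution; state before step 5: balance=34503)
step 5 (pay 22514): balance=12164
step 6 (pay 22870): balance=0
step 7 (pay 20728): balance=0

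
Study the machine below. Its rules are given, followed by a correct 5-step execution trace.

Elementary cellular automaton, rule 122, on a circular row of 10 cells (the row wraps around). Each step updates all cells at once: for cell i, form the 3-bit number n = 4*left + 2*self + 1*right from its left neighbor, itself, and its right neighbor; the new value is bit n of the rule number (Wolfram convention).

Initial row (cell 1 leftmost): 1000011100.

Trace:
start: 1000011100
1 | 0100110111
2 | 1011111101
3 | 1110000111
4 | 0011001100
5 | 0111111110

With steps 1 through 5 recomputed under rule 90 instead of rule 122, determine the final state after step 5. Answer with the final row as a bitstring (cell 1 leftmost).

1010100111

(re-executing steps 1..5 under rule 90; state before step 1: 1000011100)
1 | 0100110111
2 | 0011110101
3 | 1110010000
4 | 1011101001
5 | 1010100111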